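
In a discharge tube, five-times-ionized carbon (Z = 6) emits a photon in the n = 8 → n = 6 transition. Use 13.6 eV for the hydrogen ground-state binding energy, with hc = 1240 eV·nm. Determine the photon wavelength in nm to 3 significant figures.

For Z = 6 the level energies scale as Z², so the effective Rydberg energy is 13.6 × 36 = 489.6 eV.
ΔE = 489.6 × (1/6² − 1/8²) = 489.6 × 0.01215 = 5.950 eV.
λ = hc/ΔE = 1240 / 5.950 = 208 nm.

208 nm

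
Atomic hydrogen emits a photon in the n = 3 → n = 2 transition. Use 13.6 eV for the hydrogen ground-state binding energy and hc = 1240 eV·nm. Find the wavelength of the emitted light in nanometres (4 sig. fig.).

656.5 nm

ΔE = 13.60 × (1/2² − 1/3²) = 13.60 × 0.1389 = 1.889 eV.
λ = hc/ΔE = 1240 / 1.889 = 656.5 nm.
This line belongs to the Balmer series.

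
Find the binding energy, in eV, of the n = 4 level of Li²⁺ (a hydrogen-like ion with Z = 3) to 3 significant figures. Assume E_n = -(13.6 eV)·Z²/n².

E_n = −13.6 Z²/n² = −122.4/n² eV for Z = 3.
E_4 = −122.4/16 = −7.65 eV, so ionization (to E = 0) requires 7.65 eV.

7.65 eV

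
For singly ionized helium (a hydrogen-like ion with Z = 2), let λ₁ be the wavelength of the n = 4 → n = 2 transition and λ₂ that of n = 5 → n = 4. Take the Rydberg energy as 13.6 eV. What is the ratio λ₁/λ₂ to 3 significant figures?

λ ∝ 1/ΔE ∝ 1/(1/n_f² − 1/n_i²), and the Z² and hc factors cancel in the ratio.
λ₁/λ₂ = (1/4² − 1/5²)/(1/2² − 1/4²) = 0.02250/0.1875 = 0.120.

0.120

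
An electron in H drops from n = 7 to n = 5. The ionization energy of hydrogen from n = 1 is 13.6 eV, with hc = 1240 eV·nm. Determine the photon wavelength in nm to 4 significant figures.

ΔE = 13.60 × (1/5² − 1/7²) = 13.60 × 0.01959 = 0.2664 eV.
λ = hc/ΔE = 1240 / 0.2664 = 4654 nm.

4654 nm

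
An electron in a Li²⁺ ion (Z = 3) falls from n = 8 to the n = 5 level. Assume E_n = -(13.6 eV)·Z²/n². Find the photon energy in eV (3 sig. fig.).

2.98 eV

The Bohr energies scale as Z², so for Z = 3: E_n = −122.4/n² eV.
E_8 = −122.4/64 = −1.913 eV and E_5 = −122.4/25 = −4.896 eV.
The photon energy is |E_8 − E_5| = 2.98 eV.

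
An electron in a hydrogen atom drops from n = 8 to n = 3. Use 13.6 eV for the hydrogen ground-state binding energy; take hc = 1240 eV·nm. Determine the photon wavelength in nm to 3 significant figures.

ΔE = 13.60 × (1/3² − 1/8²) = 13.60 × 0.09549 = 1.299 eV.
λ = hc/ΔE = 1240 / 1.299 = 955 nm.

955 nm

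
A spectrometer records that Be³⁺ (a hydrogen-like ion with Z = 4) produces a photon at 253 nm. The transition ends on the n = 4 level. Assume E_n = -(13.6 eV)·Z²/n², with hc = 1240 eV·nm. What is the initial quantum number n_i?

n_i = 5

The photon energy is ΔE = hc/λ = 1240 / 253 = 4.901 eV.
With Z = 4, ΔE = 217.6 × (1/n_f² − 1/n_i²), so 1/n_f² − 1/n_i² = 0.02252.
With n_f = 4: 1/n_i² = 1/16 − 0.02252 = 0.03998, so n_i ≈ 5.00.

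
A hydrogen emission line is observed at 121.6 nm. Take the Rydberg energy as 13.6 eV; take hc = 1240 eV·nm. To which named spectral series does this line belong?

ΔE = 1240/121.6 = 10.20 eV.
This matches 13.6 × (1/1² − 1/2²), so n_f = 1: the Lyman series.

Lyman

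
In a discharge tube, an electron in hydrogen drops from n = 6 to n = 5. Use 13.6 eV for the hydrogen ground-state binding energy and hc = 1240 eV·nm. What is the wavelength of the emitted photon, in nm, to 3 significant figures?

ΔE = 13.60 × (1/5² − 1/6²) = 13.60 × 0.01222 = 0.1662 eV.
λ = hc/ΔE = 1240 / 0.1662 = 7460 nm.
This line belongs to the Pfund series.

7460 nm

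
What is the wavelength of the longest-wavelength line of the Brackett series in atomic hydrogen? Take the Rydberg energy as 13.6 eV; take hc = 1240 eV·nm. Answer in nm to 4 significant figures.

4052 nm

The Brackett series terminates on n_f = 4; the first line has n_i = 4+1 = 5.
ΔE = 13.60 × (1/4² − 1/5²) = 0.3060 eV.
λ = 1240 / 0.3060 = 4052 nm.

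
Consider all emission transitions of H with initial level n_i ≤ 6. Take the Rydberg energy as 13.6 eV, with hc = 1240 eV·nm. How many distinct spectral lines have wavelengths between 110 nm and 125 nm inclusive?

1

Enumerate all n_i → n_f pairs with 1 ≤ n_f < n_i ≤ 6 and compute λ = 1240 / [13.6·1·(1/n_f² − 1/n_i²)].
Lines falling in [110, 125] nm: 2→1 (121.6 nm).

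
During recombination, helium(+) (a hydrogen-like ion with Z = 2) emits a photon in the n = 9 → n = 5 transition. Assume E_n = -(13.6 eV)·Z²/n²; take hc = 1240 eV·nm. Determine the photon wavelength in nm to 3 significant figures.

For Z = 2 the level energies scale as Z², so the effective Rydberg energy is 13.6 × 4 = 54.40 eV.
ΔE = 54.40 × (1/5² − 1/9²) = 54.40 × 0.02765 = 1.504 eV.
λ = hc/ΔE = 1240 / 1.504 = 824 nm.

824 nm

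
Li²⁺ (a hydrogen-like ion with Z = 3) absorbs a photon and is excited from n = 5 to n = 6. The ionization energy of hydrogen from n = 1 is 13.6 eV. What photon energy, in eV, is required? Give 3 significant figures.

1.50 eV

The Bohr energies scale as Z², so for Z = 3: E_n = −122.4/n² eV.
E_6 = −122.4/36 = −3.400 eV and E_5 = −122.4/25 = −4.896 eV.
The photon energy is |E_6 − E_5| = 1.50 eV.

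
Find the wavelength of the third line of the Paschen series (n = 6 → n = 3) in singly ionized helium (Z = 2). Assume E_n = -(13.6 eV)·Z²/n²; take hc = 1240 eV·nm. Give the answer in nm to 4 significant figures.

273.5 nm

The Paschen series terminates on n_f = 3; the third line has n_i = 3+3 = 6.
ΔE = 54.40 × (1/3² − 1/6²) = 4.533 eV.
λ = 1240 / 4.533 = 273.5 nm.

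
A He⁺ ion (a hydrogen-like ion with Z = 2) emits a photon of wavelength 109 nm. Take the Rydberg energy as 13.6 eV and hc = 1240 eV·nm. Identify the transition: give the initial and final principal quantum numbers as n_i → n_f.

The photon energy is ΔE = hc/λ = 1240 / 109 = 11.38 eV.
With Z = 2, ΔE = 54.40 × (1/n_f² − 1/n_i²), so 1/n_f² − 1/n_i² = 0.2091.
Trying n_f = 2 gives 1/n_i² = 0.04088, i.e. n_i ≈ 5; this pair matches.

n_i = 5, n_f = 2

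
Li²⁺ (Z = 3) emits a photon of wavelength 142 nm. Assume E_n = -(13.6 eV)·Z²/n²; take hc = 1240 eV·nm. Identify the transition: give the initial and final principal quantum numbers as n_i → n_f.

The photon energy is ΔE = hc/λ = 1240 / 142 = 8.732 eV.
With Z = 3, ΔE = 122.4 × (1/n_f² − 1/n_i²), so 1/n_f² − 1/n_i² = 0.07134.
Trying n_f = 3 gives 1/n_i² = 0.03977, i.e. n_i ≈ 5; this pair matches.

n_i = 5, n_f = 3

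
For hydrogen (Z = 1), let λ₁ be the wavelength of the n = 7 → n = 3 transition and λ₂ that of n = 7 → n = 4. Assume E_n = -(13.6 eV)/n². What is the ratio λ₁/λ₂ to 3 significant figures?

0.464

λ ∝ 1/ΔE ∝ 1/(1/n_f² − 1/n_i²), and the Z² and hc factors cancel in the ratio.
λ₁/λ₂ = (1/4² − 1/7²)/(1/3² − 1/7²) = 0.04209/0.09070 = 0.464.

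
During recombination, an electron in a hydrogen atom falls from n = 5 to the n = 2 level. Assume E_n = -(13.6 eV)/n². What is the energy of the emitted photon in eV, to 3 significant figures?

2.86 eV

E_5 = −13.60/25 = −0.5440 eV and E_2 = −13.60/4 = −3.400 eV.
The photon energy is |E_5 − E_2| = 2.86 eV.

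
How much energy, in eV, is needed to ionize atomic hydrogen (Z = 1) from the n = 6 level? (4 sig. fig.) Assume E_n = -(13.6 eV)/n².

0.3778 eV

E_6 = −13.60/36 = −0.3778 eV, so ionization (to E = 0) requires 0.3778 eV.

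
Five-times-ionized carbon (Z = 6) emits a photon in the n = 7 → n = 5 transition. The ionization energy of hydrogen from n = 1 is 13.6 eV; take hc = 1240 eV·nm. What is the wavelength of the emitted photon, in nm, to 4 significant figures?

129.3 nm

For Z = 6 the level energies scale as Z², so the effective Rydberg energy is 13.6 × 36 = 489.6 eV.
ΔE = 489.6 × (1/5² − 1/7²) = 489.6 × 0.01959 = 9.592 eV.
λ = hc/ΔE = 1240 / 9.592 = 129.3 nm.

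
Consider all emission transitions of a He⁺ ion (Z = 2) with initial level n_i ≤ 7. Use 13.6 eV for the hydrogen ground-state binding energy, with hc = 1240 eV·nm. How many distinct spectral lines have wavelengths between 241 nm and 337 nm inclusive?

Enumerate all n_i → n_f pairs with 1 ≤ n_f < n_i ≤ 7 and compute λ = 1240 / [13.6·4·(1/n_f² − 1/n_i²)].
Lines falling in [241, 337] nm: 7→3 (251.3 nm), 6→3 (273.5 nm), 5→3 (320.5 nm).

3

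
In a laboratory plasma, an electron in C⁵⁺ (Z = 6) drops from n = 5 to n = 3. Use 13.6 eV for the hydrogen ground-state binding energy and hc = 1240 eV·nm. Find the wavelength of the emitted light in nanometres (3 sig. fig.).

For Z = 6 the level energies scale as Z², so the effective Rydberg energy is 13.6 × 36 = 489.6 eV.
ΔE = 489.6 × (1/3² − 1/5²) = 489.6 × 0.07111 = 34.82 eV.
λ = hc/ΔE = 1240 / 34.82 = 35.6 nm.

35.6 nm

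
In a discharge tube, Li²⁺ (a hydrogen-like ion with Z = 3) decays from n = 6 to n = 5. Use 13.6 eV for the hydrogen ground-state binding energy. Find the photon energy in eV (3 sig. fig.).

1.50 eV

The Bohr energies scale as Z², so for Z = 3: E_n = −122.4/n² eV.
E_6 = −122.4/36 = −3.400 eV and E_5 = −122.4/25 = −4.896 eV.
The photon energy is |E_6 − E_5| = 1.50 eV.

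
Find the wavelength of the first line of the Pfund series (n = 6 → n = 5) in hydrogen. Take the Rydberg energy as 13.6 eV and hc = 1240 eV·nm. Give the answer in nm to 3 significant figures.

The Pfund series terminates on n_f = 5; the first line has n_i = 5+1 = 6.
ΔE = 13.60 × (1/5² − 1/6²) = 0.1662 eV.
λ = 1240 / 0.1662 = 7460 nm.

7460 nm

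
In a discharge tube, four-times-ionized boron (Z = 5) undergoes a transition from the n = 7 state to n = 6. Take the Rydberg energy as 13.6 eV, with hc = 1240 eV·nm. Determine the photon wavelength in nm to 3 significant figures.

For Z = 5 the level energies scale as Z², so the effective Rydberg energy is 13.6 × 25 = 340.0 eV.
ΔE = 340.0 × (1/6² − 1/7²) = 340.0 × 0.007370 = 2.506 eV.
λ = hc/ΔE = 1240 / 2.506 = 495 nm.

495 nm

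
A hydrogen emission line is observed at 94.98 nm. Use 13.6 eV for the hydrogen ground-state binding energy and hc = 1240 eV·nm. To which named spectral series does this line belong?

Lyman

ΔE = 1240/94.98 = 13.06 eV.
This matches 13.6 × (1/1² − 1/5²), so n_f = 1: the Lyman series.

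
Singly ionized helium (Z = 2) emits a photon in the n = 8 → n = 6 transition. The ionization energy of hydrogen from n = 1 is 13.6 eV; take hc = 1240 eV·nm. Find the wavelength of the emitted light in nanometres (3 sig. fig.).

1880 nm

For Z = 2 the level energies scale as Z², so the effective Rydberg energy is 13.6 × 4 = 54.40 eV.
ΔE = 54.40 × (1/6² − 1/8²) = 54.40 × 0.01215 = 0.6611 eV.
λ = hc/ΔE = 1240 / 0.6611 = 1880 nm.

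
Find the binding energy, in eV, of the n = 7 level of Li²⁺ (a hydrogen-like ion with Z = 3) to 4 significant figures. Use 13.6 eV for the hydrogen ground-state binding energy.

2.498 eV

E_n = −13.6 Z²/n² = −122.4/n² eV for Z = 3.
E_7 = −122.4/49 = −2.498 eV, so ionization (to E = 0) requires 2.498 eV.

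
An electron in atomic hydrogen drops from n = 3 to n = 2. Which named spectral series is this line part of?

Balmer

The series is set by the lower level: n_f = 2 is the Balmer series.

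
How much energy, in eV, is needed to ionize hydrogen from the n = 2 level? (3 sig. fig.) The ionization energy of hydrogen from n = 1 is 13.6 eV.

E_2 = −13.60/4 = −3.40 eV, so ionization (to E = 0) requires 3.40 eV.

3.40 eV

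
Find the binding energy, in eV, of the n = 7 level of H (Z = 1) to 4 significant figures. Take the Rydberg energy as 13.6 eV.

E_7 = −13.60/49 = −0.2776 eV, so ionization (to E = 0) requires 0.2776 eV.

0.2776 eV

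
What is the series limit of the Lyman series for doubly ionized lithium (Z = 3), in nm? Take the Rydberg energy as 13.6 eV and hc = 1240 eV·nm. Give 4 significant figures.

The Lyman series has lower level n_f = 1; the series limit corresponds to n_i → ∞.
ΔE_max = 13.6 × 9 / 1² = 122.4 eV.
λ_min = 1240 / 122.4 = 10.13 nm.

10.13 nm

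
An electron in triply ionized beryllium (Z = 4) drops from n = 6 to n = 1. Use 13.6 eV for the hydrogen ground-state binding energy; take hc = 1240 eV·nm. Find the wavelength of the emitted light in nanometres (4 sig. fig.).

For Z = 4 the level energies scale as Z², so the effective Rydberg energy is 13.6 × 16 = 217.6 eV.
ΔE = 217.6 × (1/1² − 1/6²) = 217.6 × 0.9722 = 211.6 eV.
λ = hc/ΔE = 1240 / 211.6 = 5.861 nm.

5.861 nm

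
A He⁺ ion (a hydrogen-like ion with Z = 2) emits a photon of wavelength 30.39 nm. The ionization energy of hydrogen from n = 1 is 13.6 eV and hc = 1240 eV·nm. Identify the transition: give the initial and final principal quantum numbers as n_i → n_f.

n_i = 2, n_f = 1

The photon energy is ΔE = hc/λ = 1240 / 30.39 = 40.80 eV.
With Z = 2, ΔE = 54.40 × (1/n_f² − 1/n_i²), so 1/n_f² − 1/n_i² = 0.7501.
Trying n_f = 1 gives 1/n_i² = 0.2499, i.e. n_i ≈ 2; this pair matches.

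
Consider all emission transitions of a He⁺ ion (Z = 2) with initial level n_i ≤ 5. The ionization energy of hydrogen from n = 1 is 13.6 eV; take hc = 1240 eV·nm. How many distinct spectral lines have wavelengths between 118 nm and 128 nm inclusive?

1

Enumerate all n_i → n_f pairs with 1 ≤ n_f < n_i ≤ 5 and compute λ = 1240 / [13.6·4·(1/n_f² − 1/n_i²)].
Lines falling in [118, 128] nm: 4→2 (121.6 nm).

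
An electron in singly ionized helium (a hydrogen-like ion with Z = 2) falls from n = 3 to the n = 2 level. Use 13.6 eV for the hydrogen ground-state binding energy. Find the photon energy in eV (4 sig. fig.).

7.556 eV

The Bohr energies scale as Z², so for Z = 2: E_n = −54.40/n² eV.
E_3 = −54.40/9 = −6.044 eV and E_2 = −54.40/4 = −13.60 eV.
The photon energy is |E_3 − E_2| = 7.556 eV.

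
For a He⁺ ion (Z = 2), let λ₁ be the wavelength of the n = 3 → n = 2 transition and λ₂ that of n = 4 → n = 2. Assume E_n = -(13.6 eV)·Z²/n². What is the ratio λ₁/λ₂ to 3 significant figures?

λ ∝ 1/ΔE ∝ 1/(1/n_f² − 1/n_i²), and the Z² and hc factors cancel in the ratio.
λ₁/λ₂ = (1/2² − 1/4²)/(1/2² − 1/3²) = 0.1875/0.1389 = 1.35.

1.35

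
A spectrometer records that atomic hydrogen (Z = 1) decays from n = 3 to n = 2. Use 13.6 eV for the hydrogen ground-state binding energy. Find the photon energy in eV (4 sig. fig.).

1.889 eV

E_3 = −13.60/9 = −1.511 eV and E_2 = −13.60/4 = −3.400 eV.
The photon energy is |E_3 − E_2| = 1.889 eV.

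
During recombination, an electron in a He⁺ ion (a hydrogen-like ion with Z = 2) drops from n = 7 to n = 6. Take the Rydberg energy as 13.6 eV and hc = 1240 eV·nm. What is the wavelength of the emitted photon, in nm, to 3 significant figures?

For Z = 2 the level energies scale as Z², so the effective Rydberg energy is 13.6 × 4 = 54.40 eV.
ΔE = 54.40 × (1/6² − 1/7²) = 54.40 × 0.007370 = 0.4009 eV.
λ = hc/ΔE = 1240 / 0.4009 = 3090 nm.

3090 nm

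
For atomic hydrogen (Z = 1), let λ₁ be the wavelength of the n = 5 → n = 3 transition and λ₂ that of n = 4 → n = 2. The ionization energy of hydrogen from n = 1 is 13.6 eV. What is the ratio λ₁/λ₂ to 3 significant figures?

λ ∝ 1/ΔE ∝ 1/(1/n_f² − 1/n_i²), and the Z² and hc factors cancel in the ratio.
λ₁/λ₂ = (1/2² − 1/4²)/(1/3² − 1/5²) = 0.1875/0.07111 = 2.64.

2.64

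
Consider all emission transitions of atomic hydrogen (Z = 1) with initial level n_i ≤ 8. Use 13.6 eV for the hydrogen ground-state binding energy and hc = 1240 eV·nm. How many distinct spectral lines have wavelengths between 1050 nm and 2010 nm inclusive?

4

Enumerate all n_i → n_f pairs with 1 ≤ n_f < n_i ≤ 8 and compute λ = 1240 / [13.6·1·(1/n_f² − 1/n_i²)].
Lines falling in [1050, 2010] nm: 6→3 (1094 nm), 5→3 (1282 nm), 4→3 (1876 nm), 8→4 (1945 nm).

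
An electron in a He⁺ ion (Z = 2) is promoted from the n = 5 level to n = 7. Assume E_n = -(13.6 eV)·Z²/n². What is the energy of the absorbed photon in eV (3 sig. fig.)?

The Bohr energies scale as Z², so for Z = 2: E_n = −54.40/n² eV.
E_7 = −54.40/49 = −1.110 eV and E_5 = −54.40/25 = −2.176 eV.
The photon energy is |E_7 − E_5| = 1.07 eV.

1.07 eV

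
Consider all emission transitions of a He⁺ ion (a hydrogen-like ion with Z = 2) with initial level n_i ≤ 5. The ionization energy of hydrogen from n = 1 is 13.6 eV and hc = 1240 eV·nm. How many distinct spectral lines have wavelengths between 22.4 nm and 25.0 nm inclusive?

2

Enumerate all n_i → n_f pairs with 1 ≤ n_f < n_i ≤ 5 and compute λ = 1240 / [13.6·4·(1/n_f² − 1/n_i²)].
Lines falling in [22.4, 25.0] nm: 5→1 (23.74 nm), 4→1 (24.31 nm).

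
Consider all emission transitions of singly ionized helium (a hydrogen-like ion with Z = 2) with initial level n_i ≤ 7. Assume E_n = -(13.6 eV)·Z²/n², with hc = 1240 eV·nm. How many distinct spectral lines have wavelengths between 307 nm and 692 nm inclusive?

4

Enumerate all n_i → n_f pairs with 1 ≤ n_f < n_i ≤ 7 and compute λ = 1240 / [13.6·4·(1/n_f² − 1/n_i²)].
Lines falling in [307, 692] nm: 5→3 (320.5 nm), 4→3 (468.9 nm), 7→4 (541.5 nm), 6→4 (656.5 nm).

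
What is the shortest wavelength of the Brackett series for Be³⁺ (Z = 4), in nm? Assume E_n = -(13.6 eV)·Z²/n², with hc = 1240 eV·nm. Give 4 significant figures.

91.18 nm

The Brackett series has lower level n_f = 4; the series limit corresponds to n_i → ∞.
ΔE_max = 13.6 × 16 / 4² = 13.60 eV.
λ_min = 1240 / 13.60 = 91.18 nm.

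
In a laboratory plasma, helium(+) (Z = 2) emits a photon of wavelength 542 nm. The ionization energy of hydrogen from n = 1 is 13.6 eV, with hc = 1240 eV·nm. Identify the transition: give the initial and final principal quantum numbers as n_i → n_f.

n_i = 7, n_f = 4

The photon energy is ΔE = hc/λ = 1240 / 542 = 2.288 eV.
With Z = 2, ΔE = 54.40 × (1/n_f² − 1/n_i²), so 1/n_f² − 1/n_i² = 0.04206.
Trying n_f = 4 gives 1/n_i² = 0.02044, i.e. n_i ≈ 7; this pair matches.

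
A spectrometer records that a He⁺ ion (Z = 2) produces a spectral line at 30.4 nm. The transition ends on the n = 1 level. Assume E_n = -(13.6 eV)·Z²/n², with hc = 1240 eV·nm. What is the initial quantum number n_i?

The photon energy is ΔE = hc/λ = 1240 / 30.4 = 40.79 eV.
With Z = 2, ΔE = 54.40 × (1/n_f² − 1/n_i²), so 1/n_f² − 1/n_i² = 0.7498.
With n_f = 1: 1/n_i² = 1/1 − 0.7498 = 0.2502, so n_i ≈ 2.00.

n_i = 2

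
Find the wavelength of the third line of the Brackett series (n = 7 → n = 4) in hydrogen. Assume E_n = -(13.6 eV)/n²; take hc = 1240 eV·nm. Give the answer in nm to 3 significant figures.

2170 nm

The Brackett series terminates on n_f = 4; the third line has n_i = 4+3 = 7.
ΔE = 13.60 × (1/4² − 1/7²) = 0.5724 eV.
λ = 1240 / 0.5724 = 2170 nm.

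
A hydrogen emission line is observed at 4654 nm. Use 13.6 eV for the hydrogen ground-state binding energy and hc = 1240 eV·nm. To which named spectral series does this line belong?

Pfund

ΔE = 1240/4654 = 0.2664 eV.
This matches 13.6 × (1/5² − 1/7²), so n_f = 5: the Pfund series.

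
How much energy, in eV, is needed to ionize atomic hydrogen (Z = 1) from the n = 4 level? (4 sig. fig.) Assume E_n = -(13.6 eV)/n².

E_4 = −13.60/16 = −0.8500 eV, so ionization (to E = 0) requires 0.8500 eV.

0.8500 eV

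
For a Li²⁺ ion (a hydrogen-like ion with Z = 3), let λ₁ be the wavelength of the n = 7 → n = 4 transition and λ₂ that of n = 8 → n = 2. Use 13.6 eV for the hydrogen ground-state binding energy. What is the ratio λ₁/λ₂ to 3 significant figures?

5.57

λ ∝ 1/ΔE ∝ 1/(1/n_f² − 1/n_i²), and the Z² and hc factors cancel in the ratio.
λ₁/λ₂ = (1/2² − 1/8²)/(1/4² − 1/7²) = 0.2344/0.04209 = 5.57.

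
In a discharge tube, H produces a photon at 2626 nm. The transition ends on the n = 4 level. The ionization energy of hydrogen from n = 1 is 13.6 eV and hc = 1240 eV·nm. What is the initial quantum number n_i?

n_i = 6

The photon energy is ΔE = hc/λ = 1240 / 2626 = 0.4722 eV.
With Z = 1, ΔE = 13.60 × (1/n_f² − 1/n_i²), so 1/n_f² − 1/n_i² = 0.03472.
With n_f = 4: 1/n_i² = 1/16 − 0.03472 = 0.02778, so n_i ≈ 6.00.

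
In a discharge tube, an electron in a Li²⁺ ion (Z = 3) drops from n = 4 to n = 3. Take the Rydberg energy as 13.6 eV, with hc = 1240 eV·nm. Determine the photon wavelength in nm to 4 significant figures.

For Z = 3 the level energies scale as Z², so the effective Rydberg energy is 13.6 × 9 = 122.4 eV.
ΔE = 122.4 × (1/3² − 1/4²) = 122.4 × 0.04861 = 5.950 eV.
λ = hc/ΔE = 1240 / 5.950 = 208.4 nm.

208.4 nm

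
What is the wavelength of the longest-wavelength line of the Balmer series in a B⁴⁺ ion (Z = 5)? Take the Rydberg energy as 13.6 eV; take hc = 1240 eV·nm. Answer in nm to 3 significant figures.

26.3 nm

The Balmer series terminates on n_f = 2; the first line has n_i = 2+1 = 3.
ΔE = 340.0 × (1/2² − 1/3²) = 47.22 eV.
λ = 1240 / 47.22 = 26.3 nm.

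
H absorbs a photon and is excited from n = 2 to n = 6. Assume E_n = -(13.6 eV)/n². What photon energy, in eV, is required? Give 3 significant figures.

E_6 = −13.60/36 = −0.3778 eV and E_2 = −13.60/4 = −3.400 eV.
The photon energy is |E_6 − E_2| = 3.02 eV.

3.02 eV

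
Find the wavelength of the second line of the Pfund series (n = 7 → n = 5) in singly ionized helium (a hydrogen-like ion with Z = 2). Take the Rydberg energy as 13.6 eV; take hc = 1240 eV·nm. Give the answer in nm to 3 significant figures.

The Pfund series terminates on n_f = 5; the second line has n_i = 5+2 = 7.
ΔE = 54.40 × (1/5² − 1/7²) = 1.066 eV.
λ = 1240 / 1.066 = 1160 nm.

1160 nm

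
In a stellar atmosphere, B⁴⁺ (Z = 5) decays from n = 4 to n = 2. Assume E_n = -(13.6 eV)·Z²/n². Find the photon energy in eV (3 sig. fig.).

The Bohr energies scale as Z², so for Z = 5: E_n = −340.0/n² eV.
E_4 = −340.0/16 = −21.25 eV and E_2 = −340.0/4 = −85.00 eV.
The photon energy is |E_4 − E_2| = 63.8 eV.

63.8 eV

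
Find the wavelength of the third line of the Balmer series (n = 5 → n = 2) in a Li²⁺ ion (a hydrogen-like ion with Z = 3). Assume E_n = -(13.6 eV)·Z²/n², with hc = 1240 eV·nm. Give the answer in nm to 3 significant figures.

The Balmer series terminates on n_f = 2; the third line has n_i = 2+3 = 5.
ΔE = 122.4 × (1/2² − 1/5²) = 25.70 eV.
λ = 1240 / 25.70 = 48.2 nm.

48.2 nm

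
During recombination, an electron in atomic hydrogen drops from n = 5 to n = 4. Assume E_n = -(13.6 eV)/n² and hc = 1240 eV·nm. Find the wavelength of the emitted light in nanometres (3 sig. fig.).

ΔE = 13.60 × (1/4² − 1/5²) = 13.60 × 0.02250 = 0.3060 eV.
λ = hc/ΔE = 1240 / 0.3060 = 4050 nm.

4050 nm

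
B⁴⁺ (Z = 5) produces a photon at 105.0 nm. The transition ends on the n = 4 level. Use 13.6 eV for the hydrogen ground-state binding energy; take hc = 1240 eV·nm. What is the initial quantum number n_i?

n_i = 6

The photon energy is ΔE = hc/λ = 1240 / 105.0 = 11.81 eV.
With Z = 5, ΔE = 340.0 × (1/n_f² − 1/n_i²), so 1/n_f² − 1/n_i² = 0.03473.
With n_f = 4: 1/n_i² = 1/16 − 0.03473 = 0.02777, so n_i ≈ 6.00.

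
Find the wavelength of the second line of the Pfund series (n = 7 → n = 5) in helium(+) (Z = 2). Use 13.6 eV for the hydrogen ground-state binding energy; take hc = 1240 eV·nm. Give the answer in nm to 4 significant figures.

The Pfund series terminates on n_f = 5; the second line has n_i = 5+2 = 7.
ΔE = 54.40 × (1/5² − 1/7²) = 1.066 eV.
λ = 1240 / 1.066 = 1163 nm.

1163 nm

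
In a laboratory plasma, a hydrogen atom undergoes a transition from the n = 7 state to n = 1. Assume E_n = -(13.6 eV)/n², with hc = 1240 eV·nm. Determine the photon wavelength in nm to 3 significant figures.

ΔE = 13.60 × (1/1² − 1/7²) = 13.60 × 0.9796 = 13.32 eV.
λ = hc/ΔE = 1240 / 13.32 = 93.1 nm.
This line belongs to the Lyman series.

93.1 nm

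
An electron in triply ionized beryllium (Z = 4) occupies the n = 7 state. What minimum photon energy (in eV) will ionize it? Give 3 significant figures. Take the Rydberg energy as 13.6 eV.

E_n = −13.6 Z²/n² = −217.6/n² eV for Z = 4.
E_7 = −217.6/49 = −4.44 eV, so ionization (to E = 0) requires 4.44 eV.

4.44 eV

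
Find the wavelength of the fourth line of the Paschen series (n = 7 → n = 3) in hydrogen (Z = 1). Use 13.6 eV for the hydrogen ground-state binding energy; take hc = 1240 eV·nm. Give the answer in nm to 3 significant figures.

The Paschen series terminates on n_f = 3; the fourth line has n_i = 3+4 = 7.
ΔE = 13.60 × (1/3² − 1/7²) = 1.234 eV.
λ = 1240 / 1.234 = 1010 nm.

1010 nm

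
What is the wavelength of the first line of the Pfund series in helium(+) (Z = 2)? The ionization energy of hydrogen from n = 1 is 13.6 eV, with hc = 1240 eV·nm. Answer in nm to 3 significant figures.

1860 nm

The Pfund series terminates on n_f = 5; the first line has n_i = 5+1 = 6.
ΔE = 54.40 × (1/5² − 1/6²) = 0.6649 eV.
λ = 1240 / 0.6649 = 1860 nm.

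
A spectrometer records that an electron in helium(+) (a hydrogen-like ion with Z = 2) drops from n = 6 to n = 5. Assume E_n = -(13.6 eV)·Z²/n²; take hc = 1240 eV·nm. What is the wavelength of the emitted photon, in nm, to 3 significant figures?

For Z = 2 the level energies scale as Z², so the effective Rydberg energy is 13.6 × 4 = 54.40 eV.
ΔE = 54.40 × (1/5² − 1/6²) = 54.40 × 0.01222 = 0.6649 eV.
λ = hc/ΔE = 1240 / 0.6649 = 1860 nm.

1860 nm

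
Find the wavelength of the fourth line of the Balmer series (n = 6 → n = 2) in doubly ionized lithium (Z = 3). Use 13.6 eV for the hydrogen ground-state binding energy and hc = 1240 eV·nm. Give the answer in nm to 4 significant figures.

The Balmer series terminates on n_f = 2; the fourth line has n_i = 2+4 = 6.
ΔE = 122.4 × (1/2² − 1/6²) = 27.20 eV.
λ = 1240 / 27.20 = 45.59 nm.

45.59 nm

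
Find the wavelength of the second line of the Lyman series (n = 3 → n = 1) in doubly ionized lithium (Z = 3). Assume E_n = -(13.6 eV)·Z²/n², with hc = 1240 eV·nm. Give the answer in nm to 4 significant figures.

The Lyman series terminates on n_f = 1; the second line has n_i = 1+2 = 3.
ΔE = 122.4 × (1/1² − 1/3²) = 108.8 eV.
λ = 1240 / 108.8 = 11.40 nm.

11.40 nm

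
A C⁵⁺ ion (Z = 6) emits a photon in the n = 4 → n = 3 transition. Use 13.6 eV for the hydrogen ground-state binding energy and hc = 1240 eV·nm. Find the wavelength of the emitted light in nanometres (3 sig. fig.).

52.1 nm

For Z = 6 the level energies scale as Z², so the effective Rydberg energy is 13.6 × 36 = 489.6 eV.
ΔE = 489.6 × (1/3² − 1/4²) = 489.6 × 0.04861 = 23.80 eV.
λ = hc/ΔE = 1240 / 23.80 = 52.1 nm.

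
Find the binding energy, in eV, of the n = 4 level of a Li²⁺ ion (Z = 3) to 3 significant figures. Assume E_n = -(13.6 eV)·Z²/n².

E_n = −13.6 Z²/n² = −122.4/n² eV for Z = 3.
E_4 = −122.4/16 = −7.65 eV, so ionization (to E = 0) requires 7.65 eV.

7.65 eV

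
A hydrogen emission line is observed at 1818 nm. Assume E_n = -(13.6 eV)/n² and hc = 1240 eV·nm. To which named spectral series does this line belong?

ΔE = 1240/1818 = 0.6821 eV.
This matches 13.6 × (1/4² − 1/9²), so n_f = 4: the Brackett series.

Brackett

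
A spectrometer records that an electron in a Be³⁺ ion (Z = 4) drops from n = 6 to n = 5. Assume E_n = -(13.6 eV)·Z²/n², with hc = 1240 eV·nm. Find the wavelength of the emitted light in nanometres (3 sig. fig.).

For Z = 4 the level energies scale as Z², so the effective Rydberg energy is 13.6 × 16 = 217.6 eV.
ΔE = 217.6 × (1/5² − 1/6²) = 217.6 × 0.01222 = 2.660 eV.
λ = hc/ΔE = 1240 / 2.660 = 466 nm.

466 nm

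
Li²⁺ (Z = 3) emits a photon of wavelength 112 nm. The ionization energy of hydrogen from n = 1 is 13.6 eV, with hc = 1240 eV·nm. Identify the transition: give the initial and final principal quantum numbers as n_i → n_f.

n_i = 7, n_f = 3

The photon energy is ΔE = hc/λ = 1240 / 112 = 11.07 eV.
With Z = 3, ΔE = 122.4 × (1/n_f² − 1/n_i²), so 1/n_f² − 1/n_i² = 0.09045.
Trying n_f = 3 gives 1/n_i² = 0.02066, i.e. n_i ≈ 7; this pair matches.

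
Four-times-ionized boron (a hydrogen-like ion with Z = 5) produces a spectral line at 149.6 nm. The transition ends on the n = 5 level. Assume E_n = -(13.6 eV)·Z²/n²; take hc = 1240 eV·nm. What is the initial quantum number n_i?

The photon energy is ΔE = hc/λ = 1240 / 149.6 = 8.289 eV.
With Z = 5, ΔE = 340.0 × (1/n_f² − 1/n_i²), so 1/n_f² − 1/n_i² = 0.02438.
With n_f = 5: 1/n_i² = 1/25 − 0.02438 = 0.01562, so n_i ≈ 8.00.

n_i = 8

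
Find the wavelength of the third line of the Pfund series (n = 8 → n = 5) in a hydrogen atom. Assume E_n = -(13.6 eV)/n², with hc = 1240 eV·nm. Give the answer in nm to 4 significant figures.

The Pfund series terminates on n_f = 5; the third line has n_i = 5+3 = 8.
ΔE = 13.60 × (1/5² − 1/8²) = 0.3315 eV.
λ = 1240 / 0.3315 = 3741 nm.

3741 nm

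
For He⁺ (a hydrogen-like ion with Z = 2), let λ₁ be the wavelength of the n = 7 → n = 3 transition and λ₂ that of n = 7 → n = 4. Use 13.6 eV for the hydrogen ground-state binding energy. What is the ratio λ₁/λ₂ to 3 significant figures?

0.464

λ ∝ 1/ΔE ∝ 1/(1/n_f² − 1/n_i²), and the Z² and hc factors cancel in the ratio.
λ₁/λ₂ = (1/4² − 1/7²)/(1/3² − 1/7²) = 0.04209/0.09070 = 0.464.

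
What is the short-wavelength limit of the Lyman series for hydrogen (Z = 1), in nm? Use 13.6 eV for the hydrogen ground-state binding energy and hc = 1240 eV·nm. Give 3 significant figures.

The Lyman series has lower level n_f = 1; the series limit corresponds to n_i → ∞.
ΔE_max = 13.6 × 1 / 1² = 13.60 eV.
λ_min = 1240 / 13.60 = 91.2 nm.

91.2 nm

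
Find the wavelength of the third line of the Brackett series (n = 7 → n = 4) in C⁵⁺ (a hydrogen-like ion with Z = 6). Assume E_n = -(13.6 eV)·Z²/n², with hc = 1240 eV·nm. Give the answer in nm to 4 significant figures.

The Brackett series terminates on n_f = 4; the third line has n_i = 4+3 = 7.
ΔE = 489.6 × (1/4² − 1/7²) = 20.61 eV.
λ = 1240 / 20.61 = 60.17 nm.

60.17 nm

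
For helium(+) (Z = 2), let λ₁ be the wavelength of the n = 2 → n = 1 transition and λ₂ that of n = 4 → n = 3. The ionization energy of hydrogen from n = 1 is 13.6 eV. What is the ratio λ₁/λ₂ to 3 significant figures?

0.0648

λ ∝ 1/ΔE ∝ 1/(1/n_f² − 1/n_i²), and the Z² and hc factors cancel in the ratio.
λ₁/λ₂ = (1/3² − 1/4²)/(1/1² − 1/2²) = 0.04861/0.7500 = 0.0648.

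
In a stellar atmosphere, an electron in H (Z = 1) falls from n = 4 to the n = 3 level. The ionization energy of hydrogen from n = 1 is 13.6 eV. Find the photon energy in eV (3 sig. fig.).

0.661 eV

E_4 = −13.60/16 = −0.8500 eV and E_3 = −13.60/9 = −1.511 eV.
The photon energy is |E_4 − E_3| = 0.661 eV.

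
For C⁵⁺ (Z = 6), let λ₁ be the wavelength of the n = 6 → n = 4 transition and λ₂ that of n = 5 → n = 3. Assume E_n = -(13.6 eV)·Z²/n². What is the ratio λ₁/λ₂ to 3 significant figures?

2.05

λ ∝ 1/ΔE ∝ 1/(1/n_f² − 1/n_i²), and the Z² and hc factors cancel in the ratio.
λ₁/λ₂ = (1/3² − 1/5²)/(1/4² − 1/6²) = 0.07111/0.03472 = 2.05.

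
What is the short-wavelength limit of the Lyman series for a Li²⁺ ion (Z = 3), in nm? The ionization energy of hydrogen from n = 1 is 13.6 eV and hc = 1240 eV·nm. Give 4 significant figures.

The Lyman series has lower level n_f = 1; the series limit corresponds to n_i → ∞.
ΔE_max = 13.6 × 9 / 1² = 122.4 eV.
λ_min = 1240 / 122.4 = 10.13 nm.

10.13 nm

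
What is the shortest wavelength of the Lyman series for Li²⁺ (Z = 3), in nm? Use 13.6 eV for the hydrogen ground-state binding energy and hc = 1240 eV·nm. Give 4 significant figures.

The Lyman series has lower level n_f = 1; the series limit corresponds to n_i → ∞.
ΔE_max = 13.6 × 9 / 1² = 122.4 eV.
λ_min = 1240 / 122.4 = 10.13 nm.

10.13 nm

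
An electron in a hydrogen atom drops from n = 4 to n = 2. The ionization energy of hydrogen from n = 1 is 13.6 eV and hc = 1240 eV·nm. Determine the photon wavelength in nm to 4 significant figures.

486.3 nm

ΔE = 13.60 × (1/2² − 1/4²) = 13.60 × 0.1875 = 2.550 eV.
λ = hc/ΔE = 1240 / 2.550 = 486.3 nm.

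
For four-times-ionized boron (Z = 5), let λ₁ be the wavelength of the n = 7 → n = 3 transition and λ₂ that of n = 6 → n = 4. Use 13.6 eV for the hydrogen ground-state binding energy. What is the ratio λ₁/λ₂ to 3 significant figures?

λ ∝ 1/ΔE ∝ 1/(1/n_f² − 1/n_i²), and the Z² and hc factors cancel in the ratio.
λ₁/λ₂ = (1/4² − 1/6²)/(1/3² − 1/7²) = 0.03472/0.09070 = 0.383.

0.383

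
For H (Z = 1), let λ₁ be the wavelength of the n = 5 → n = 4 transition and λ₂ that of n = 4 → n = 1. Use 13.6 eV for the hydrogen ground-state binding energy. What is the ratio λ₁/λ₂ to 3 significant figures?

λ ∝ 1/ΔE ∝ 1/(1/n_f² − 1/n_i²), and the Z² and hc factors cancel in the ratio.
λ₁/λ₂ = (1/1² − 1/4²)/(1/4² − 1/5²) = 0.9375/0.02250 = 41.7.

41.7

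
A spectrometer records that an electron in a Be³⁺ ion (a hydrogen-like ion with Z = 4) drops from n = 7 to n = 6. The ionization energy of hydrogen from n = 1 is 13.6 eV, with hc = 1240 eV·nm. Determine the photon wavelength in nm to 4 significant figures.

773.2 nm

For Z = 4 the level energies scale as Z², so the effective Rydberg energy is 13.6 × 16 = 217.6 eV.
ΔE = 217.6 × (1/6² − 1/7²) = 217.6 × 0.007370 = 1.604 eV.
λ = hc/ΔE = 1240 / 1.604 = 773.2 nm.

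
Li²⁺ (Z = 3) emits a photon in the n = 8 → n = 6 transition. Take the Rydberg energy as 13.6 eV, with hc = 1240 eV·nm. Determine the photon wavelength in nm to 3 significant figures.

For Z = 3 the level energies scale as Z², so the effective Rydberg energy is 13.6 × 9 = 122.4 eV.
ΔE = 122.4 × (1/6² − 1/8²) = 122.4 × 0.01215 = 1.488 eV.
λ = hc/ΔE = 1240 / 1.488 = 834 nm.

834 nm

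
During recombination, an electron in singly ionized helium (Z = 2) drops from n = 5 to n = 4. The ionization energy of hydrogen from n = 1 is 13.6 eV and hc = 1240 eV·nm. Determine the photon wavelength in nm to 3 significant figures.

1010 nm

For Z = 2 the level energies scale as Z², so the effective Rydberg energy is 13.6 × 4 = 54.40 eV.
ΔE = 54.40 × (1/4² − 1/5²) = 54.40 × 0.02250 = 1.224 eV.
λ = hc/ΔE = 1240 / 1.224 = 1010 nm.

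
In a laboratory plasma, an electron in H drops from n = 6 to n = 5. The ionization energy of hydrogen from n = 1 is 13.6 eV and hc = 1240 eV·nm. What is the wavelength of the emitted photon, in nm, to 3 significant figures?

7460 nm

ΔE = 13.60 × (1/5² − 1/6²) = 13.60 × 0.01222 = 0.1662 eV.
λ = hc/ΔE = 1240 / 0.1662 = 7460 nm.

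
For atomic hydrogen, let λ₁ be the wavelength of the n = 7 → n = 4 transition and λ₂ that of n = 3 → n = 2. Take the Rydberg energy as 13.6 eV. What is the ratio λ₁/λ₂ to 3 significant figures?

3.30

λ ∝ 1/ΔE ∝ 1/(1/n_f² − 1/n_i²), and the Z² and hc factors cancel in the ratio.
λ₁/λ₂ = (1/2² − 1/3²)/(1/4² − 1/7²) = 0.1389/0.04209 = 3.30.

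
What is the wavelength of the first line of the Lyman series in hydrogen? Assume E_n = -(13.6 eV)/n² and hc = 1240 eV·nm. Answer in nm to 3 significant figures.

122 nm

The Lyman series terminates on n_f = 1; the first line has n_i = 1+1 = 2.
ΔE = 13.60 × (1/1² − 1/2²) = 10.20 eV.
λ = 1240 / 10.20 = 122 nm.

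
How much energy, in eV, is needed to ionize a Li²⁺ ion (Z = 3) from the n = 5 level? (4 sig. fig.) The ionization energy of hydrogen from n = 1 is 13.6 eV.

4.896 eV

E_n = −13.6 Z²/n² = −122.4/n² eV for Z = 3.
E_5 = −122.4/25 = −4.896 eV, so ionization (to E = 0) requires 4.896 eV.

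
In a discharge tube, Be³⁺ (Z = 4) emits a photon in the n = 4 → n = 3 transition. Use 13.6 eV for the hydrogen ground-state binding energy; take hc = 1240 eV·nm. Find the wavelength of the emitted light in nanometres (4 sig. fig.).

117.2 nm

For Z = 4 the level energies scale as Z², so the effective Rydberg energy is 13.6 × 16 = 217.6 eV.
ΔE = 217.6 × (1/3² − 1/4²) = 217.6 × 0.04861 = 10.58 eV.
λ = hc/ΔE = 1240 / 10.58 = 117.2 nm.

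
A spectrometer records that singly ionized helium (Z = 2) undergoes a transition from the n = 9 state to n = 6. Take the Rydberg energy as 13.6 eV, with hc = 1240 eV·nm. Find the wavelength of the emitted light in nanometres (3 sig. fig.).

1480 nm

For Z = 2 the level energies scale as Z², so the effective Rydberg energy is 13.6 × 4 = 54.40 eV.
ΔE = 54.40 × (1/6² − 1/9²) = 54.40 × 0.01543 = 0.8395 eV.
λ = hc/ΔE = 1240 / 0.8395 = 1480 nm.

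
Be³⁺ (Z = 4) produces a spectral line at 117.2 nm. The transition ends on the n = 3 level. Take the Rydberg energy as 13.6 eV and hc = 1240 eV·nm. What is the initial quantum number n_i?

n_i = 4

The photon energy is ΔE = hc/λ = 1240 / 117.2 = 10.58 eV.
With Z = 4, ΔE = 217.6 × (1/n_f² − 1/n_i²), so 1/n_f² − 1/n_i² = 0.04862.
With n_f = 3: 1/n_i² = 1/9 − 0.04862 = 0.06249, so n_i ≈ 4.00.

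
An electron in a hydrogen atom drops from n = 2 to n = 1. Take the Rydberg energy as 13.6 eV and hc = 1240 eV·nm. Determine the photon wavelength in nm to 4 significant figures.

ΔE = 13.60 × (1/1² − 1/2²) = 13.60 × 0.7500 = 10.20 eV.
λ = hc/ΔE = 1240 / 10.20 = 121.6 nm.

121.6 nm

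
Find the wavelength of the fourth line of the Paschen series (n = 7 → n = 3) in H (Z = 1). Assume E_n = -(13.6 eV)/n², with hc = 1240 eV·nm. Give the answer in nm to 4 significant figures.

1005 nm

The Paschen series terminates on n_f = 3; the fourth line has n_i = 3+4 = 7.
ΔE = 13.60 × (1/3² − 1/7²) = 1.234 eV.
λ = 1240 / 1.234 = 1005 nm.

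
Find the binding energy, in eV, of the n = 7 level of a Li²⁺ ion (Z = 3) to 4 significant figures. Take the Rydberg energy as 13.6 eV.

2.498 eV

E_n = −13.6 Z²/n² = −122.4/n² eV for Z = 3.
E_7 = −122.4/49 = −2.498 eV, so ionization (to E = 0) requires 2.498 eV.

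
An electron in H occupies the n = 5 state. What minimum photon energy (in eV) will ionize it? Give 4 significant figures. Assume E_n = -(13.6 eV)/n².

0.5440 eV

E_5 = −13.60/25 = −0.5440 eV, so ionization (to E = 0) requires 0.5440 eV.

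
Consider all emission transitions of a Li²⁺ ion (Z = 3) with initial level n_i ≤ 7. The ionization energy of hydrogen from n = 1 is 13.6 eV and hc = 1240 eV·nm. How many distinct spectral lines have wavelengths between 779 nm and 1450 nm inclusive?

Enumerate all n_i → n_f pairs with 1 ≤ n_f < n_i ≤ 7 and compute λ = 1240 / [13.6·9·(1/n_f² − 1/n_i²)].
Lines falling in [779, 1450] nm: 6→5 (828.9 nm), 7→6 (1375 nm).

2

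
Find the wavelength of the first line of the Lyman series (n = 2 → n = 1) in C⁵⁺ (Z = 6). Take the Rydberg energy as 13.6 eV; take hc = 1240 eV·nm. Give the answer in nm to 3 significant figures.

3.38 nm

The Lyman series terminates on n_f = 1; the first line has n_i = 1+1 = 2.
ΔE = 489.6 × (1/1² − 1/2²) = 367.2 eV.
λ = 1240 / 367.2 = 3.38 nm.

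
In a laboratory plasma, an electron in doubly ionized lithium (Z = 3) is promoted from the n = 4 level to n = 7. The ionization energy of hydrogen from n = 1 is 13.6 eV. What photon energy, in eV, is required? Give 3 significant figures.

5.15 eV

The Bohr energies scale as Z², so for Z = 3: E_n = −122.4/n² eV.
E_7 = −122.4/49 = −2.498 eV and E_4 = −122.4/16 = −7.650 eV.
The photon energy is |E_7 − E_4| = 5.15 eV.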